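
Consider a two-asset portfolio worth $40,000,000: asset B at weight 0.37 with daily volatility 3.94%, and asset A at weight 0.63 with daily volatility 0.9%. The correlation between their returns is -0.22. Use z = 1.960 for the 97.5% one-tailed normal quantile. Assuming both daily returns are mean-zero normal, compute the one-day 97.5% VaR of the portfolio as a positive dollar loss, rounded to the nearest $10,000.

$1,130,000

σ_p² = 0.37²·3.94² + 0.63²·0.9² + 2·-0.22·0.37·0.63·3.94·0.9 = 2.0830 (%²).
σ_p = √2.0830 = 1.443%.
VaR = 1.960 × 1.443% = 2.828%; on $40,000,000 that is $1,131,200.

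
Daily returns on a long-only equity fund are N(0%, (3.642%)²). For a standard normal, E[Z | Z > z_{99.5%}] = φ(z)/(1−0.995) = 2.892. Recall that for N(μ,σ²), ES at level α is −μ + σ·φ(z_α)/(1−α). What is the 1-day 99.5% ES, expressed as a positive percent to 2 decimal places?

ES = 3.642% × 2.892 = 10.533%.

10.53%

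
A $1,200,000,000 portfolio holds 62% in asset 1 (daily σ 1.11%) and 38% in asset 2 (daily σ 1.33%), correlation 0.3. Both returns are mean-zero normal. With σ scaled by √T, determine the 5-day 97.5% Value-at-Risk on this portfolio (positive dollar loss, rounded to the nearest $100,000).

$50,900,000

σ_p = √(0.62²·1.11² + 0.38²·1.33² + 2·0.3·0.62·0.38·1.11·1.33) = 0.968%.
σ_{5d} = 0.968% × √5 = 2.165%.
z(97.5%) = 1.960.
VaR = 1.960 × 2.165% = 4.243%; on $1,200,000,000 that is $50,916,000.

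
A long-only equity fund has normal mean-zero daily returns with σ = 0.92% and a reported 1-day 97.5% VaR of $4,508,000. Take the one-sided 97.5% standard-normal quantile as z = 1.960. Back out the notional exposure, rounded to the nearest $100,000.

$250,000,000

VaR as a fraction of value: z·σ = 1.960 × 0.92% = 1.8032%.
Position = $4,508,000 / 0.018032 = $250,000,000.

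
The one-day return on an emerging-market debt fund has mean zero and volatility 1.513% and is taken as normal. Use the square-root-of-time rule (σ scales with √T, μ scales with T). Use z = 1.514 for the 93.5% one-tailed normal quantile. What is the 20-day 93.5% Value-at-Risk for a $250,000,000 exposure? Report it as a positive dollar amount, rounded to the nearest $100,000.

σ_{20d} = 1.513% × √20 = 6.766%.
VaR = 1.514 × 6.766% = 10.244%.
On $250,000,000: 0.10244 × $250,000,000 = $25,610,000.

$25,600,000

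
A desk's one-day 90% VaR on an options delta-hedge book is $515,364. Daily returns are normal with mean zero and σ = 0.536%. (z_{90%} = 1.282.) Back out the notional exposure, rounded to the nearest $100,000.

$75,000,000

VaR as a fraction of value: z·σ = 1.282 × 0.536% = 0.687152%.
Position = $515,364 / 0.00687152 = $75,000,000.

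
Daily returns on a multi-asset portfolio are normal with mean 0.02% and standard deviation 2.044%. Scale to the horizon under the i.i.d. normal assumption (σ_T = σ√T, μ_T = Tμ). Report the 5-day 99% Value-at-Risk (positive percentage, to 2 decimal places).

10.53%

At 99%, z = 2.326.
σ_{5d} = 2.044% × √5 = 4.571%; μ_{5d} = 5 × 0.02% = 0.100%.
VaR = −(0.100%) + 2.326 × 4.571% = 10.532%.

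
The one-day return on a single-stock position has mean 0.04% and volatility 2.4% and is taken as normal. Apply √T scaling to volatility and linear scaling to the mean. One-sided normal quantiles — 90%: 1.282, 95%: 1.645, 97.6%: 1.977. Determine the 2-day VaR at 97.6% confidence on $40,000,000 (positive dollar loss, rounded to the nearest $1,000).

σ_{2d} = 2.4% × √2 = 3.394%; μ_{2d} = 2 × 0.04% = 0.080%.
VaR = −(0.080%) + 1.977 × 3.394% = 6.630%.
On $40,000,000: 0.06630 × $40,000,000 = $2,652,000.

$2,652,000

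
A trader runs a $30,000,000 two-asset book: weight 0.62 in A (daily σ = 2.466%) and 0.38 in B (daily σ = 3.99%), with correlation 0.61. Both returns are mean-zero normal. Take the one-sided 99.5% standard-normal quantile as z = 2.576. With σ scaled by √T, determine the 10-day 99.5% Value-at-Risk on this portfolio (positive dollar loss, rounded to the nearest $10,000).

$6,680,000

σ_p = √(0.62²·2.466² + 0.38²·3.99² + 2·0.61·0.62·0.38·2.466·3.99) = 2.732%.
σ_{10d} = 2.732% × √10 = 8.639%.
VaR = 2.576 × 8.639% = 22.254%; on $30,000,000 that is $6,676,200.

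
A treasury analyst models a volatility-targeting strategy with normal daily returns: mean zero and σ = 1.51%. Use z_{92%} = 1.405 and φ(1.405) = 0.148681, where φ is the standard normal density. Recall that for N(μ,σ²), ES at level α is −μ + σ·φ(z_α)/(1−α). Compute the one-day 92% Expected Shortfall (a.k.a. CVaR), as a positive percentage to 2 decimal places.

Tail multiplier: φ(z)/(1−α) = 0.148681 / 0.08 = 1.859.
ES = 1.51% × 1.859 = 2.807%.

2.81%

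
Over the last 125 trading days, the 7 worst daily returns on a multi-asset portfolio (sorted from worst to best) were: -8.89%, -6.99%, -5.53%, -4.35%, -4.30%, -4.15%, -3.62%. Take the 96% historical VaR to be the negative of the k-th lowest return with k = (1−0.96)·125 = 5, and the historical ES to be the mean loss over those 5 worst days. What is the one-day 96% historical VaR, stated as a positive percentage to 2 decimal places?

4.30%

k = 5; the 5th lowest return is -4.30%, so VaR = 4.30%.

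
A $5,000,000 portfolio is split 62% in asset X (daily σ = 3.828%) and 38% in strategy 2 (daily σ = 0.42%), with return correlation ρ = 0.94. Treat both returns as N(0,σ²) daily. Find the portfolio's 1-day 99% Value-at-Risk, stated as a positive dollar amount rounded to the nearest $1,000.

$294,000

σ_p² = 0.62²·3.828² + 0.38²·0.42² + 2·0.94·0.62·0.38·3.828·0.42 = 6.3704 (%²).
σ_p = √6.3704 = 2.524%.
At 99%, z = 2.326.
VaR = 2.326 × 2.524% = 5.871%; on $5,000,000 that is $293,550.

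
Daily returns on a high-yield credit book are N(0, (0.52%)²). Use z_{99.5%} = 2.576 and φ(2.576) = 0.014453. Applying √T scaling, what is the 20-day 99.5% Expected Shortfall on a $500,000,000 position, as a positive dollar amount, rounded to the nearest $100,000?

$33,600,000

σ_{20d} = 0.52% × √20 = 2.326%.
ES multiplier = φ(z)/(1−α) = 0.014453/0.005 = 2.891.
ES = 2.326% × 2.891 = 6.724%; on $500,000,000: $33,620,000.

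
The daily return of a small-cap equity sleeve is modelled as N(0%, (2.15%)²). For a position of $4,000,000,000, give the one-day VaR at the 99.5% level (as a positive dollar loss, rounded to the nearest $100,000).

$221,500,000

At 99.5% one-sided, z = 2.576.
VaR = z·σ = 2.576 × 2.15% = 5.538%.
On $4,000,000,000: 0.05538 × $4,000,000,000 = $221,520,000.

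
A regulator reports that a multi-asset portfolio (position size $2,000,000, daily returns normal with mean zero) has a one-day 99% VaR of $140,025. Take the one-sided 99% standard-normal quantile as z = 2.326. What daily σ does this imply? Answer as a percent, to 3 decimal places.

VaR as a fraction: $140,025 / $2,000,000 = 7.001%.
σ = VaR / z = 7.001% / 2.326 = 3.010%.

3.010%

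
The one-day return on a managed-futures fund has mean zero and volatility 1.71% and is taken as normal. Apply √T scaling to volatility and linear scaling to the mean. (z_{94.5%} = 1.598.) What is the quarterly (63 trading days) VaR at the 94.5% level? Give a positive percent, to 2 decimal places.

σ_{63d} = 1.71% × √63 = 13.573%.
VaR = 1.598 × 13.573% = 21.690%.

21.69%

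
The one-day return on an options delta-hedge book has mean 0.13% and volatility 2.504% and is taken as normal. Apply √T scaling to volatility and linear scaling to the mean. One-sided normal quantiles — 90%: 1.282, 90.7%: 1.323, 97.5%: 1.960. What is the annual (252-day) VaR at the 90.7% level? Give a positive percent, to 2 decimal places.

19.83%

σ_{252d} = 2.504% × √252 = 39.750%; μ_{252d} = 252 × 0.13% = 32.760%.
VaR = −(32.760%) + 1.323 × 39.750% = 19.829%.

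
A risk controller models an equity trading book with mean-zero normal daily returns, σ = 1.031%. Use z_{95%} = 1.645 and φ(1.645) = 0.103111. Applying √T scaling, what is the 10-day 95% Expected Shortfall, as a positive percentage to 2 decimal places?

6.72%

σ_{10d} = 1.031% × √10 = 3.260%.
ES multiplier = φ(z)/(1−α) = 0.103111/0.05 = 2.062.
ES = 3.260% × 2.062 = 6.722%.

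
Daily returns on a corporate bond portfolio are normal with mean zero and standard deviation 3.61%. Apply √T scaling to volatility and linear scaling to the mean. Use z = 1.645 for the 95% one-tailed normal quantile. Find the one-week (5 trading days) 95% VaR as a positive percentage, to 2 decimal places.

σ_{5d} = 3.61% × √5 = 8.072%.
VaR = 1.645 × 8.072% = 13.278%.

13.28%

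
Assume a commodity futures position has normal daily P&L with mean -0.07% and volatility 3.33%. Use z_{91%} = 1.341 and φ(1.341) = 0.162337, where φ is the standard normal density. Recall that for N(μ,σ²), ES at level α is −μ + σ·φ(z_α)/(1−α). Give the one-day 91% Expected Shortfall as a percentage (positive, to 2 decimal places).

Tail multiplier: φ(z)/(1−α) = 0.162337 / 0.09 = 1.804.
ES = −(-0.07%) + 3.33% × 1.804 = 6.077%.

6.08%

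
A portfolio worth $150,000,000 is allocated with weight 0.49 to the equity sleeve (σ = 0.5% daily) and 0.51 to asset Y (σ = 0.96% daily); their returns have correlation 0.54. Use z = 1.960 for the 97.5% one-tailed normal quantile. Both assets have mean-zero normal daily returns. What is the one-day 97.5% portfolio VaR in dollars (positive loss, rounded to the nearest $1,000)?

$1,926,000

σ_p² = 0.49²·0.5² + 0.51²·0.96² + 2·0.54·0.49·0.51·0.5·0.96 = 0.4293 (%²).
σ_p = √0.4293 = 0.655%.
VaR = 1.960 × 0.655% = 1.284%; on $150,000,000 that is $1,926,000.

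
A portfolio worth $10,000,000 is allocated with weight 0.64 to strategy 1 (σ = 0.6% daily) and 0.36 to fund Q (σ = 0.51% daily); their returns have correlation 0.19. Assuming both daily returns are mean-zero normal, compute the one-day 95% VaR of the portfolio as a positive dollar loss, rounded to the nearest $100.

σ_p² = 0.64²·0.6² + 0.36²·0.51² + 2·0.19·0.64·0.36·0.6·0.51 = 0.2080 (%²).
σ_p = √0.2080 = 0.456%.
At 95%, z = 1.645.
VaR = 1.645 × 0.456% = 0.750%; on $10,000,000 that is $75,000.

$75,000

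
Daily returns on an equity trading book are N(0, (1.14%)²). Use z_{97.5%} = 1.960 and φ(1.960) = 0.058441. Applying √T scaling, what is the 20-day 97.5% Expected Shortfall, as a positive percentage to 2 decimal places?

11.92%

σ_{20d} = 1.14% × √20 = 5.098%.
ES multiplier = φ(z)/(1−α) = 0.058441/0.025 = 2.338.
ES = 5.098% × 2.338 = 11.919%.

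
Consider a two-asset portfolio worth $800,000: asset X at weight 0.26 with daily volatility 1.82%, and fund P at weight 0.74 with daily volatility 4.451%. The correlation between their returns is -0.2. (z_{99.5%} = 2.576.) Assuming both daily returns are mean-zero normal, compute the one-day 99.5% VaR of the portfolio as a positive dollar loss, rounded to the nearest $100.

$66,600

σ_p² = 0.26²·1.82² + 0.74²·4.451² + 2·-0.2·0.26·0.74·1.82·4.451 = 10.4492 (%²).
σ_p = √10.4492 = 3.233%.
VaR = 2.576 × 3.233% = 8.328%; on $800,000 that is $66,624.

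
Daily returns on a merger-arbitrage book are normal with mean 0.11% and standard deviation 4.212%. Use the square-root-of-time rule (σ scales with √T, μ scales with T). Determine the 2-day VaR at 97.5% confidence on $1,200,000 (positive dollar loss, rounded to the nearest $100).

At 97.5%, z = 1.960.
σ_{2d} = 4.212% × √2 = 5.957%; μ_{2d} = 2 × 0.11% = 0.220%.
VaR = −(0.220%) + 1.960 × 5.957% = 11.456%.
On $1,200,000: 0.11456 × $1,200,000 = $137,472.

$137,500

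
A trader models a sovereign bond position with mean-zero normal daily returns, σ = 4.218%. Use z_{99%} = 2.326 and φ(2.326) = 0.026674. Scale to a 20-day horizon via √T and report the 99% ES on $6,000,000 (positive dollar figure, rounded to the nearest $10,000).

$3,020,000

σ_{20d} = 4.218% × √20 = 18.863%.
ES multiplier = φ(z)/(1−α) = 0.026674/0.01 = 2.667.
ES = 18.863% × 2.667 = 50.308%; on $6,000,000: $3,018,480.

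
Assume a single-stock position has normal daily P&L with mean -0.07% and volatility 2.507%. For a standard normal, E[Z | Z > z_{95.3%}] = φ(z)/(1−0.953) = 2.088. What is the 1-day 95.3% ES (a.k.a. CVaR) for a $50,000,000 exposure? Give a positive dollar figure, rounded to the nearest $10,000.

$2,650,000

ES = −(-0.07%) + 2.507% × 2.088 = 5.305%.
On $50,000,000: 0.05305 × $50,000,000 = $2,652,500.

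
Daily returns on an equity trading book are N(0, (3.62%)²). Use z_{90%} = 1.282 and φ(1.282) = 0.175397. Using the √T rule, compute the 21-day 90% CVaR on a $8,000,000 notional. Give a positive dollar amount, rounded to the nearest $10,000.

$2,330,000

σ_{21d} = 3.62% × √21 = 16.589%.
ES multiplier = φ(z)/(1−α) = 0.175397/0.1 = 1.754.
ES = 16.589% × 1.754 = 29.097%; on $8,000,000: $2,327,760.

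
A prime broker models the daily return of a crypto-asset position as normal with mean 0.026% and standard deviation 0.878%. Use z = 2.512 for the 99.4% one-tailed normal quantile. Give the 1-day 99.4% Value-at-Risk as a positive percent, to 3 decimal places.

VaR = −μ + z·σ = −(0.026%) + 2.512 × 0.878% = 2.180%.

2.180%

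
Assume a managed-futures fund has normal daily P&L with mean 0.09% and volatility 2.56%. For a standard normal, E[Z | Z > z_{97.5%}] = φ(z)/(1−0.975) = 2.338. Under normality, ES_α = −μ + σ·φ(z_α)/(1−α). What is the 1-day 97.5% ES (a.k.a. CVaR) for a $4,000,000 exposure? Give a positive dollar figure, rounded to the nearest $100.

$235,800

ES = −(0.09%) + 2.56% × 2.338 = 5.895%.
On $4,000,000: 0.05895 × $4,000,000 = $235,800.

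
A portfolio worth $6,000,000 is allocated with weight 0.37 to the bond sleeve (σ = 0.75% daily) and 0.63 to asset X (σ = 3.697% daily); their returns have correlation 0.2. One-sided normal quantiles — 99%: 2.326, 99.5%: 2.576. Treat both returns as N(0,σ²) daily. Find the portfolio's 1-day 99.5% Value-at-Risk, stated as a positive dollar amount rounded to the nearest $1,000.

$371,000

σ_p² = 0.37²·0.75² + 0.63²·3.697² + 2·0.2·0.37·0.63·0.75·3.697 = 5.7603 (%²).
σ_p = √5.7603 = 2.400%.
VaR = 2.576 × 2.400% = 6.182%; on $6,000,000 that is $370,920.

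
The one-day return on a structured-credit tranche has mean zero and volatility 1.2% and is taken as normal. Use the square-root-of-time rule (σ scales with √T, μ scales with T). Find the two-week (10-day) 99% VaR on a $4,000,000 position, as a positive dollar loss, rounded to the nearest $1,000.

$353,000

At 99%, z = 2.326.
σ_{10d} = 1.2% × √10 = 3.795%.
VaR = 2.326 × 3.795% = 8.827%.
On $4,000,000: 0.08827 × $4,000,000 = $353,080.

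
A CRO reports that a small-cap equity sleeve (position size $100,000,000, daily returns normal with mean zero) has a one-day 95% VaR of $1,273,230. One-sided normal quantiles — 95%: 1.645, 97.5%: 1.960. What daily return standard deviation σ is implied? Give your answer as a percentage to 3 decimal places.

0.774%

VaR as a fraction: $1,273,230 / $100,000,000 = 1.273%.
σ = VaR / z = 1.273% / 1.645 = 0.774%.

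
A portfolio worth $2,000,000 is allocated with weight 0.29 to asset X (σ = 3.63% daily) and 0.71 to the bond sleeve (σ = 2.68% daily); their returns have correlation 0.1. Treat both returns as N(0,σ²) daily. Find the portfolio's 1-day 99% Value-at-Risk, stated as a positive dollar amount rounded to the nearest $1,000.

σ_p² = 0.29²·3.63² + 0.71²·2.68² + 2·0.1·0.29·0.71·3.63·2.68 = 5.1294 (%²).
σ_p = √5.1294 = 2.265%.
At 99%, z = 2.326.
VaR = 2.326 × 2.265% = 5.268%; on $2,000,000 that is $105,360.

$105,000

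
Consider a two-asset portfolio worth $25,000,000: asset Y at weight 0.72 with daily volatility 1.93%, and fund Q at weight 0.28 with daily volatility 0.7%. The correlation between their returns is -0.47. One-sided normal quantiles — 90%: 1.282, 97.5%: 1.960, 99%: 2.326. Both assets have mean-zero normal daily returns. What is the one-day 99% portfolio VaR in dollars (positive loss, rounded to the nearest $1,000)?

$761,000

σ_p² = 0.72²·1.93² + 0.28²·0.7² + 2·-0.47·0.72·0.28·1.93·0.7 = 1.7134 (%²).
σ_p = √1.7134 = 1.309%.
VaR = 2.326 × 1.309% = 3.045%; on $25,000,000 that is $761,250.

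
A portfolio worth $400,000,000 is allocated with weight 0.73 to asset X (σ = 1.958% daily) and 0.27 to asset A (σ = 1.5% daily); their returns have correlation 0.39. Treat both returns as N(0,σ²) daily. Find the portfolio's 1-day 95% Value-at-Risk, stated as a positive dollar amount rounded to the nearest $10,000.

$10,730,000

σ_p² = 0.73²·1.958² + 0.27²·1.5² + 2·0.39·0.73·0.27·1.958·1.5 = 2.6586 (%²).
σ_p = √2.6586 = 1.631%.
At 95%, z = 1.645.
VaR = 1.645 × 1.631% = 2.683%; on $400,000,000 that is $10,732,000.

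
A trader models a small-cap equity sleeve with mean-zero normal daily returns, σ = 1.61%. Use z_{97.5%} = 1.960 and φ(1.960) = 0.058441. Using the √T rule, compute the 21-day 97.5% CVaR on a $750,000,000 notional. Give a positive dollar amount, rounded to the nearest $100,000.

$129,400,000

σ_{21d} = 1.61% × √21 = 7.378%.
ES multiplier = φ(z)/(1−α) = 0.058441/0.025 = 2.338.
ES = 7.378% × 2.338 = 17.250%; on $750,000,000: $129,375,000.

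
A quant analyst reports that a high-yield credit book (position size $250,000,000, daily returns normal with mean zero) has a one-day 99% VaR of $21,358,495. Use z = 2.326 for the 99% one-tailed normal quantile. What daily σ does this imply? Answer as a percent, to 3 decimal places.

3.673%

VaR as a fraction: $21,358,495 / $250,000,000 = 8.543%.
σ = VaR / z = 8.543% / 2.326 = 3.673%.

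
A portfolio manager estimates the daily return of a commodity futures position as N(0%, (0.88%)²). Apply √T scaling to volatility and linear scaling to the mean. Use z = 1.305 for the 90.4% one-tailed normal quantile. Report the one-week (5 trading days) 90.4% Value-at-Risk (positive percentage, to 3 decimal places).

2.568%

σ_{5d} = 0.88% × √5 = 1.968%.
VaR = 1.305 × 1.968% = 2.568%.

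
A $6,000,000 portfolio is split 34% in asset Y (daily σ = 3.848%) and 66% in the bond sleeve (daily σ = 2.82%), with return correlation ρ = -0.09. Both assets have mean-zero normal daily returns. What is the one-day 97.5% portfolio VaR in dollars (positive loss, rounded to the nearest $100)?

$256,000

σ_p² = 0.34²·3.848² + 0.66²·2.82² + 2·-0.09·0.34·0.66·3.848·2.82 = 4.7375 (%²).
σ_p = √4.7375 = 2.177%.
At 97.5%, z = 1.960.
VaR = 1.960 × 2.177% = 4.267%; on $6,000,000 that is $256,020.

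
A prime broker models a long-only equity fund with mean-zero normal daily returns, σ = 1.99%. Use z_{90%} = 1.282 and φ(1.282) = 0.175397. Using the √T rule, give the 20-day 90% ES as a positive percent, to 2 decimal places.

15.61%

σ_{20d} = 1.99% × √20 = 8.900%.
ES multiplier = φ(z)/(1−α) = 0.175397/0.1 = 1.754.
ES = 8.900% × 1.754 = 15.611%.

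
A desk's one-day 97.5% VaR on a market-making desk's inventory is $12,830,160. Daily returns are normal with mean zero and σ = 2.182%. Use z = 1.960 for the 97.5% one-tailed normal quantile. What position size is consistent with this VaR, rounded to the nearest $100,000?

VaR as a fraction of value: z·σ = 1.960 × 2.182% = 4.27672%.
Position = $12,830,160 / 0.0427672 = $300,000,000.

$300,000,000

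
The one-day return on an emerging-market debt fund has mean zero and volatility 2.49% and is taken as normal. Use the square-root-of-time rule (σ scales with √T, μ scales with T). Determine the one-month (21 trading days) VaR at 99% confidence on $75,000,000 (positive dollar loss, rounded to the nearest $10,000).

At 99%, z = 2.326.
σ_{21d} = 2.49% × √21 = 11.411%.
VaR = 2.326 × 11.411% = 26.542%.
On $75,000,000: 0.26542 × $75,000,000 = $19,906,500.

$19,910,000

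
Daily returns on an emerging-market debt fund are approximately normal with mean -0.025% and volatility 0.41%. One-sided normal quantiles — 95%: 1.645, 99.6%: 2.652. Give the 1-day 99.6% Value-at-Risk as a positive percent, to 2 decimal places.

1.11%

VaR = −μ + z·σ = −(-0.025%) + 2.652 × 0.41% = 1.112%.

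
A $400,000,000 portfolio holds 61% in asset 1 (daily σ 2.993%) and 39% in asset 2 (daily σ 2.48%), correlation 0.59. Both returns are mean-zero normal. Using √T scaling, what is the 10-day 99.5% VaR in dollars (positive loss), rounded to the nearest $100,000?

$82,100,000

σ_p = √(0.61²·2.993² + 0.39²·2.48² + 2·0.59·0.61·0.39·2.993·2.48) = 2.520%.
σ_{10d} = 2.520% × √10 = 7.969%.
z(99.5%) = 2.576.
VaR = 2.576 × 7.969% = 20.528%; on $400,000,000 that is $82,112,000.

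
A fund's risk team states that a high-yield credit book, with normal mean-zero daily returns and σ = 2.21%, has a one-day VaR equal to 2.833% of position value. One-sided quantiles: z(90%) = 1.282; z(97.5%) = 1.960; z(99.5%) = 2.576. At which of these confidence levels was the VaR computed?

90%

Implied z = VaR/σ = 2.833 / 2.21 = 1.282.
This matches z(90%) = 1.282.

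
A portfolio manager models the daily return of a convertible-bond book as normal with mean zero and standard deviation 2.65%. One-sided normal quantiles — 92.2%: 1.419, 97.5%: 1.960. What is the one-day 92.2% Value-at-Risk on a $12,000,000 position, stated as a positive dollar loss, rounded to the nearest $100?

VaR = z·σ = 1.419 × 2.65% = 3.760%.
On $12,000,000: 0.03760 × $12,000,000 = $451,200.

$451,200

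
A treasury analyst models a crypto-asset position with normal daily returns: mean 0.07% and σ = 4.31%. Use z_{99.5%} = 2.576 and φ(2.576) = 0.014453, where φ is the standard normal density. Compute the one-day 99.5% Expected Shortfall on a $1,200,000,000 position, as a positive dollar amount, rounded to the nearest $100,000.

Tail multiplier: φ(z)/(1−α) = 0.014453 / 0.005 = 2.891.
ES = −(0.07%) + 4.31% × 2.891 = 12.390%.
On $1,200,000,000: 0.12390 × $1,200,000,000 = $148,680,000.

$148,700,000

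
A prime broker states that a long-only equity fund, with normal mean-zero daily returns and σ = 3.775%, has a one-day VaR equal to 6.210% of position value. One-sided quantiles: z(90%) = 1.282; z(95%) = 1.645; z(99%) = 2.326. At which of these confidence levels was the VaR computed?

95%

Implied z = VaR/σ = 6.210 / 3.775 = 1.645.
This matches z(95%) = 1.645.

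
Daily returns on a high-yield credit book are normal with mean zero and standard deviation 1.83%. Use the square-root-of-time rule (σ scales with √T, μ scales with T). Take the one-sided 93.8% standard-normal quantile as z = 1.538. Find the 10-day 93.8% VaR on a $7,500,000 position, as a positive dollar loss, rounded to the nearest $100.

$667,500

σ_{10d} = 1.83% × √10 = 5.787%.
VaR = 1.538 × 5.787% = 8.900%.
On $7,500,000: 0.08900 × $7,500,000 = $667,500.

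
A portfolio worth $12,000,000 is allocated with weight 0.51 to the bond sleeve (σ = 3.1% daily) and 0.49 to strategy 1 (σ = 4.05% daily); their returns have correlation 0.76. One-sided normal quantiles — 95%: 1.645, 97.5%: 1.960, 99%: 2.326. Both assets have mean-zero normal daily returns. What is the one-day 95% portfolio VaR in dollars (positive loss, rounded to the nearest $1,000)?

σ_p² = 0.51²·3.1² + 0.49²·4.05² + 2·0.76·0.51·0.49·3.1·4.05 = 11.2068 (%²).
σ_p = √11.2068 = 3.348%.
VaR = 1.645 × 3.348% = 5.507%; on $12,000,000 that is $660,840.

$661,000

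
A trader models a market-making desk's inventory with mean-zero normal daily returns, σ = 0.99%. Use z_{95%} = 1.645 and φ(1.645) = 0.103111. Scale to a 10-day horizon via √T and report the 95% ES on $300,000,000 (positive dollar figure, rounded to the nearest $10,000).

σ_{10d} = 0.99% × √10 = 3.131%.
ES multiplier = φ(z)/(1−α) = 0.103111/0.05 = 2.062.
ES = 3.131% × 2.062 = 6.456%; on $300,000,000: $19,368,000.

$19,370,000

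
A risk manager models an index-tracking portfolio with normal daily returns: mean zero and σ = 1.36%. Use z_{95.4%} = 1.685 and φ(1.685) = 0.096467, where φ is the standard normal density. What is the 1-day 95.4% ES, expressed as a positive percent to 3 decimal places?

Tail multiplier: φ(z)/(1−α) = 0.096467 / 0.046 = 2.097.
ES = 1.36% × 2.097 = 2.852%.

2.852%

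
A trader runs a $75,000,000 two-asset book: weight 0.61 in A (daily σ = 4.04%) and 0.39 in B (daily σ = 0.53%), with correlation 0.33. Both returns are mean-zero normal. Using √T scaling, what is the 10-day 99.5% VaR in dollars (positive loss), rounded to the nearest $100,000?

σ_p = √(0.61²·4.04² + 0.39²·0.53² + 2·0.33·0.61·0.39·4.04·0.53) = 2.540%.
σ_{10d} = 2.540% × √10 = 8.032%.
z(99.5%) = 2.576.
VaR = 2.576 × 8.032% = 20.690%; on $75,000,000 that is $15,517,500.

$15,500,000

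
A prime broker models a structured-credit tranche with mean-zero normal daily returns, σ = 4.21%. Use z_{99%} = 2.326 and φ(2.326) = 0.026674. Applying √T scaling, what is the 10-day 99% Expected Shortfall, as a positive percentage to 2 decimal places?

σ_{10d} = 4.21% × √10 = 13.313%.
ES multiplier = φ(z)/(1−α) = 0.026674/0.01 = 2.667.
ES = 13.313% × 2.667 = 35.506%.

35.51%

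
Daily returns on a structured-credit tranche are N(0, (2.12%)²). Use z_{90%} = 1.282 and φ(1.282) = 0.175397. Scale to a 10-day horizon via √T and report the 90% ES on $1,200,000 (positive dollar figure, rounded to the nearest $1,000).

σ_{10d} = 2.12% × √10 = 6.704%.
ES multiplier = φ(z)/(1−α) = 0.175397/0.1 = 1.754.
ES = 6.704% × 1.754 = 11.759%; on $1,200,000: $141,108.

$141,000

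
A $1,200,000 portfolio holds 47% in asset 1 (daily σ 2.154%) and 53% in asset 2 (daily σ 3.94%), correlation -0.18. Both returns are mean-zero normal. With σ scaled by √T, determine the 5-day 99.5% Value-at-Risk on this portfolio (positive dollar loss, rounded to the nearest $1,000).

σ_p = √(0.47²·2.154² + 0.53²·3.94² + 2·-0.18·0.47·0.53·2.154·3.94) = 2.150%.
σ_{5d} = 2.150% × √5 = 4.808%.
z(99.5%) = 2.576.
VaR = 2.576 × 4.808% = 12.385%; on $1,200,000 that is $148,620.

$149,000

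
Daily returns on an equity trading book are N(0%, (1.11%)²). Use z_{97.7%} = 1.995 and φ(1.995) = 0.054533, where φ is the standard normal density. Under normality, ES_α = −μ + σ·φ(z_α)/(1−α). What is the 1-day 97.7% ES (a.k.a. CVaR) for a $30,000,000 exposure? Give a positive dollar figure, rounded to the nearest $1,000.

$790,000

Tail multiplier: φ(z)/(1−α) = 0.054533 / 0.023 = 2.371.
ES = 1.11% × 2.371 = 2.632%.
On $30,000,000: 0.02632 × $30,000,000 = $789,600.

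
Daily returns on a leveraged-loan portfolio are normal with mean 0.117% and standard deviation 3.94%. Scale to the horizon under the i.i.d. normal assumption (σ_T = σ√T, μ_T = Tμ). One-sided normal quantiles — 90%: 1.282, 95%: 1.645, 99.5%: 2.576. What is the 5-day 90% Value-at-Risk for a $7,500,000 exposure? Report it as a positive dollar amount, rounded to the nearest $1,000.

$803,000

σ_{5d} = 3.94% × √5 = 8.810%; μ_{5d} = 5 × 0.117% = 0.585%.
VaR = −(0.585%) + 1.282 × 8.810% = 10.709%.
On $7,500,000: 0.10709 × $7,500,000 = $803,175.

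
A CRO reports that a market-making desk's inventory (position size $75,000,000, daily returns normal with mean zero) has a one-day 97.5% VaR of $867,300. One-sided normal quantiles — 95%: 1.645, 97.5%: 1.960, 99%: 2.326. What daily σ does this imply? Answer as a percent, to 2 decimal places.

0.59%

VaR as a fraction: $867,300 / $75,000,000 = 1.156%.
σ = VaR / z = 1.156% / 1.960 = 0.590%.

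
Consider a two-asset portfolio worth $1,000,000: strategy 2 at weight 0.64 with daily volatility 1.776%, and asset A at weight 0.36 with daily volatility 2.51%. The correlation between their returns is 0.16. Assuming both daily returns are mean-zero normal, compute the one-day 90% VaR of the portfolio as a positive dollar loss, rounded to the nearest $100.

σ_p² = 0.64²·1.776² + 0.36²·2.51² + 2·0.16·0.64·0.36·1.776·2.51 = 2.4371 (%²).
σ_p = √2.4371 = 1.561%.
At 90%, z = 1.282.
VaR = 1.282 × 1.561% = 2.001%; on $1,000,000 that is $20,010.

$20,000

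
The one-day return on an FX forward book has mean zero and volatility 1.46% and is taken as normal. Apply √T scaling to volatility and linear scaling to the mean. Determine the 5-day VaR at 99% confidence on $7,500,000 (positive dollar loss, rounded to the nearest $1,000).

$570,000

At 99%, z = 2.326.
σ_{5d} = 1.46% × √5 = 3.265%.
VaR = 2.326 × 3.265% = 7.594%.
On $7,500,000: 0.07594 × $7,500,000 = $569,550.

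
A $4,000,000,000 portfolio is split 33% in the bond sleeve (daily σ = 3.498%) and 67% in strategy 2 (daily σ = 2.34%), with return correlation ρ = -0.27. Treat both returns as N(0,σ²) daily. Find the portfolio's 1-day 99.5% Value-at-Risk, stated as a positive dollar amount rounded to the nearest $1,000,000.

σ_p² = 0.33²·3.498² + 0.67²·2.34² + 2·-0.27·0.33·0.67·3.498·2.34 = 2.8132 (%²).
σ_p = √2.8132 = 1.677%.
At 99.5%, z = 2.576.
VaR = 2.576 × 1.677% = 4.320%; on $4,000,000,000 that is $172,800,000.

$173,000,000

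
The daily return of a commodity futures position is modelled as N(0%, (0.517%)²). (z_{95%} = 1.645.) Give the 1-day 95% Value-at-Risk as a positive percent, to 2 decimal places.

VaR = z·σ = 1.645 × 0.517% = 0.850%.

0.85%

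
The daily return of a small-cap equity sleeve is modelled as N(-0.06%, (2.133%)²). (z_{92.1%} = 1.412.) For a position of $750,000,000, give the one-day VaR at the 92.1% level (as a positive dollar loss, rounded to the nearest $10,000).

$23,040,000

VaR = −μ + z·σ = −(-0.06%) + 1.412 × 2.133% = 3.072%.
On $750,000,000: 0.03072 × $750,000,000 = $23,040,000.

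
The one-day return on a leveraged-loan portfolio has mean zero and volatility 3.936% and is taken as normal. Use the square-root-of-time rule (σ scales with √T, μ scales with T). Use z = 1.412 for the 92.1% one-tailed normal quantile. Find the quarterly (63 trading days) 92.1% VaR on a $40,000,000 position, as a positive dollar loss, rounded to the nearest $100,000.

σ_{63d} = 3.936% × √63 = 31.241%.
VaR = 1.412 × 31.241% = 44.112%.
On $40,000,000: 0.44112 × $40,000,000 = $17,644,800.

$17,600,000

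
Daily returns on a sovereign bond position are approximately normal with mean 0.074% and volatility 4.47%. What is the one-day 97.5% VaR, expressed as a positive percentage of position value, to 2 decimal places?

At 97.5% one-sided, z = 1.960.
VaR = −μ + z·σ = −(0.074%) + 1.960 × 4.47% = 8.687%.

8.69%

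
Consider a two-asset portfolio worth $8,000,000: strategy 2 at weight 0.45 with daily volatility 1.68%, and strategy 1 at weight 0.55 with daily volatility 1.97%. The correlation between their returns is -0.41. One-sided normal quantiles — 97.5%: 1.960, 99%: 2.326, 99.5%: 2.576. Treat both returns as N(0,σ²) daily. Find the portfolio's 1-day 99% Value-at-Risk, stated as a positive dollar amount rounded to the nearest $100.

$192,800

σ_p² = 0.45²·1.68² + 0.55²·1.97² + 2·-0.41·0.45·0.55·1.68·1.97 = 1.0738 (%²).
σ_p = √1.0738 = 1.036%.
VaR = 2.326 × 1.036% = 2.410%; on $8,000,000 that is $192,800.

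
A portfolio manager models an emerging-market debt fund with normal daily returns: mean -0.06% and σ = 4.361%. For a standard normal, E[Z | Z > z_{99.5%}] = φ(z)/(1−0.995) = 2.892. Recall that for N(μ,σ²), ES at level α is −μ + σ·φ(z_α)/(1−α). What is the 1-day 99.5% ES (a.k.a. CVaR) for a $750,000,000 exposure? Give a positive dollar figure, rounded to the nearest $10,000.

ES = −(-0.06%) + 4.361% × 2.892 = 12.672%.
On $750,000,000: 0.12672 × $750,000,000 = $95,040,000.

$95,040,000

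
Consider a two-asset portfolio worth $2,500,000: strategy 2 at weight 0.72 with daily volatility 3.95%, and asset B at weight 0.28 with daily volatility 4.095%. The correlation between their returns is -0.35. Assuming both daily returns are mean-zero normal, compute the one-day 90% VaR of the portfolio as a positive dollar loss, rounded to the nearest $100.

σ_p² = 0.72²·3.95² + 0.28²·4.095² + 2·-0.35·0.72·0.28·3.95·4.095 = 7.1204 (%²).
σ_p = √7.1204 = 2.668%.
At 90%, z = 1.282.
VaR = 1.282 × 2.668% = 3.420%; on $2,500,000 that is $85,500.

$85,500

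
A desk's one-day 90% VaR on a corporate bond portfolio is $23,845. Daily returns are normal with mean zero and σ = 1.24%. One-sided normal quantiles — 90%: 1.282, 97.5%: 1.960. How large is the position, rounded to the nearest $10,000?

$1,500,000

VaR as a fraction of value: z·σ = 1.282 × 1.24% = 1.58968%.
Position = $23,845 / 0.0158968 = $1,499,987.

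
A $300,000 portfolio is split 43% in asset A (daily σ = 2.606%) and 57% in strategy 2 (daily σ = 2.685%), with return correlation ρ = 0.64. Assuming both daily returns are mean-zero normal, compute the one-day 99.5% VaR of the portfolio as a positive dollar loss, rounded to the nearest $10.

$18,600

σ_p² = 0.43²·2.606² + 0.57²·2.685² + 2·0.64·0.43·0.57·2.606·2.685 = 5.7932 (%²).
σ_p = √5.7932 = 2.407%.
At 99.5%, z = 2.576.
VaR = 2.576 × 2.407% = 6.200%; on $300,000 that is $18,600.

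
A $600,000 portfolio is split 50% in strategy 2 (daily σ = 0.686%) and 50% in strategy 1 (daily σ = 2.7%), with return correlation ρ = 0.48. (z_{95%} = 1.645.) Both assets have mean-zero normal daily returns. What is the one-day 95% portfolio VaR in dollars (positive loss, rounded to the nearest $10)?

σ_p² = 0.5²·0.686² + 0.5²·2.7² + 2·0.48·0.5·0.5·0.686·2.7 = 2.3847 (%²).
σ_p = √2.3847 = 1.544%.
VaR = 1.645 × 1.544% = 2.540%; on $600,000 that is $15,240.

$15,240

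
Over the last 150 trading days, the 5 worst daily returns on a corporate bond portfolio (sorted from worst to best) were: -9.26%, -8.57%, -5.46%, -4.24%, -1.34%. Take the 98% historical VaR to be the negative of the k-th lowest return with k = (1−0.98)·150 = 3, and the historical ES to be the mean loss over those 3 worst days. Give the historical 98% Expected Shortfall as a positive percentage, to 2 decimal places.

The 3 worst returns sum to -23.29%.
ES = −(-23.29%) / 3 = 7.7633…% ≈ 7.76%.

7.76%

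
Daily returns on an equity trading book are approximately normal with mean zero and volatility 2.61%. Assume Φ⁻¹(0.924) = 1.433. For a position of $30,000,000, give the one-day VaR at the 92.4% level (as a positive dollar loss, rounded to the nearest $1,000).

$1,122,000

VaR = z·σ = 1.433 × 2.61% = 3.740%.
On $30,000,000: 0.03740 × $30,000,000 = $1,122,000.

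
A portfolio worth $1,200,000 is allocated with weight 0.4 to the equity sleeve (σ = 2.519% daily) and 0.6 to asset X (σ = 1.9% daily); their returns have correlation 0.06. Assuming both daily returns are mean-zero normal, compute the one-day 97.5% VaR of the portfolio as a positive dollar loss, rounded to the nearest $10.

$36,830

σ_p² = 0.4²·2.519² + 0.6²·1.9² + 2·0.06·0.4·0.6·2.519·1.9 = 2.4527 (%²).
σ_p = √2.4527 = 1.566%.
At 97.5%, z = 1.960.
VaR = 1.960 × 1.566% = 3.069%; on $1,200,000 that is $36,828.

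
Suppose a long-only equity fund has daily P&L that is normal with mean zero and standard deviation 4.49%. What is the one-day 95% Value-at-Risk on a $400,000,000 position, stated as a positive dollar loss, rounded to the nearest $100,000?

$29,500,000

At 95% one-sided, z = 1.645.
VaR = z·σ = 1.645 × 4.49% = 7.386%.
On $400,000,000: 0.07386 × $400,000,000 = $29,544,000.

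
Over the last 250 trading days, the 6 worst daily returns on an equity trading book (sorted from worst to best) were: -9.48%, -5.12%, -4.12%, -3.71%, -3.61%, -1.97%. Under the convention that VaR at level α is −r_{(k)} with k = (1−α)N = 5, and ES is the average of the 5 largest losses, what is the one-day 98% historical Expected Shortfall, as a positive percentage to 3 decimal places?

The 5 worst returns sum to -26.04%.
ES = −(-26.04%) / 5 = 5.208%.

5.208%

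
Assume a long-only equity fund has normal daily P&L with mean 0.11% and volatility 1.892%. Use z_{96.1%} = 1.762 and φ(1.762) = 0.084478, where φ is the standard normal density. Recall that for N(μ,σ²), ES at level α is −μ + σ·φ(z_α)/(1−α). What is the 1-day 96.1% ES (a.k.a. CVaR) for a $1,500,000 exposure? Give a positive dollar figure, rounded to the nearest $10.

Tail multiplier: φ(z)/(1−α) = 0.084478 / 0.039 = 2.166.
ES = −(0.11%) + 1.892% × 2.166 = 3.988%.
On $1,500,000: 0.03988 × $1,500,000 = $59,820.

$59,820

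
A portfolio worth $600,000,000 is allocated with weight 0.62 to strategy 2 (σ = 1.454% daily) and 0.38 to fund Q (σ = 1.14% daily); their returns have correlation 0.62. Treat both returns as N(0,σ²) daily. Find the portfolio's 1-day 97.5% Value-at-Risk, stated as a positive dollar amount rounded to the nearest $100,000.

$14,300,000

σ_p² = 0.62²·1.454² + 0.38²·1.14² + 2·0.62·0.62·0.38·1.454·1.14 = 1.4846 (%²).
σ_p = √1.4846 = 1.218%.
At 97.5%, z = 1.960.
VaR = 1.960 × 1.218% = 2.387%; on $600,000,000 that is $14,322,000.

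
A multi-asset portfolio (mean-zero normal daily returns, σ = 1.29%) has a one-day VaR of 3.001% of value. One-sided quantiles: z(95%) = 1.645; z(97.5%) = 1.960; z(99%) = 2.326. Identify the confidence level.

Implied z = VaR/σ = 3.001 / 1.29 = 2.326.
This matches z(99%) = 2.326.

99%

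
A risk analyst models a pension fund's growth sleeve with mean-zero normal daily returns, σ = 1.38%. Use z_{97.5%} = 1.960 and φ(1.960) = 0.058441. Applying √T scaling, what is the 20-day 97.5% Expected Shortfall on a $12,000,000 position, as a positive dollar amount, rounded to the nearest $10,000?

σ_{20d} = 1.38% × √20 = 6.172%.
ES multiplier = φ(z)/(1−α) = 0.058441/0.025 = 2.338.
ES = 6.172% × 2.338 = 14.430%; on $12,000,000: $1,731,600.

$1,730,000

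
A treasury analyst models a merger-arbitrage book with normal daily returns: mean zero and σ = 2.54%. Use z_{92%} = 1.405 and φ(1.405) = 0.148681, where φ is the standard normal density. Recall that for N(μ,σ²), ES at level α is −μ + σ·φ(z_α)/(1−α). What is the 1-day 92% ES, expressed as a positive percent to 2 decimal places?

4.72%

Tail multiplier: φ(z)/(1−α) = 0.148681 / 0.08 = 1.859.
ES = 2.54% × 1.859 = 4.722%.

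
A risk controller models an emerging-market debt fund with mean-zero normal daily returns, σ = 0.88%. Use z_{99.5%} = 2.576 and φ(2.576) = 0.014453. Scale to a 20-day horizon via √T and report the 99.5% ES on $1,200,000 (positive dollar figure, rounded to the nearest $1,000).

$137,000

σ_{20d} = 0.88% × √20 = 3.935%.
ES multiplier = φ(z)/(1−α) = 0.014453/0.005 = 2.891.
ES = 3.935% × 2.891 = 11.376%; on $1,200,000: $136,512.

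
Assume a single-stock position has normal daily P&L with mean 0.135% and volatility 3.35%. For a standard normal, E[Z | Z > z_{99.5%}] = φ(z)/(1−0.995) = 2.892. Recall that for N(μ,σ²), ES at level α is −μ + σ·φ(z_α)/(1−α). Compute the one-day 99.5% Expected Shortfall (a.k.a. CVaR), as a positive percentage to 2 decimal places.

9.55%

ES = −(0.135%) + 3.35% × 2.892 = 9.553%.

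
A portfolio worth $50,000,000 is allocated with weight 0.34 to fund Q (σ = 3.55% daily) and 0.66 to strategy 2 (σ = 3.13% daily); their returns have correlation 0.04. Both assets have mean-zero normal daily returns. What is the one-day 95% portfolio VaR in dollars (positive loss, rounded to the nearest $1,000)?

$2,002,000

σ_p² = 0.34²·3.55² + 0.66²·3.13² + 2·0.04·0.34·0.66·3.55·3.13 = 5.9239 (%²).
σ_p = √5.9239 = 2.434%.
At 95%, z = 1.645.
VaR = 1.645 × 2.434% = 4.004%; on $50,000,000 that is $2,002,000.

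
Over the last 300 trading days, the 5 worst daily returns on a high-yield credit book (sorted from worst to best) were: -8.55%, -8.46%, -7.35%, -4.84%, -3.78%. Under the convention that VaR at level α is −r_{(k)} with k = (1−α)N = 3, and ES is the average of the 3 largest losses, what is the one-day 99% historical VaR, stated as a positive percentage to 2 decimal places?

k = 3; the 3rd lowest return is -7.35%, so VaR = 7.35%.

7.35%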